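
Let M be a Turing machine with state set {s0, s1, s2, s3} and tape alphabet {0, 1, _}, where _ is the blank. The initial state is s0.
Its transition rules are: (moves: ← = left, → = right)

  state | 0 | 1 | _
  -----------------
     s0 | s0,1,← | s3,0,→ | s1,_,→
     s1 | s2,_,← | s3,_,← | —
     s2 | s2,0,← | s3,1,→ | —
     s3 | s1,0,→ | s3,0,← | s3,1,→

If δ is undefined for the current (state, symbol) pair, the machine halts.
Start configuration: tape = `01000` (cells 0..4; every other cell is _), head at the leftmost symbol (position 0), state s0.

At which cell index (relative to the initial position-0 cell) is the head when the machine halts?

0

s0 | __[0]1000   read 0 → write 1, move ←, go to s0
s0 | _[_]11000   read _ → write _, move →, go to s1
s1 | __[1]1000   read 1 → write _, move ←, go to s3
s3 | _[_]_1000   read _ → write 1, move →, go to s3
s3 | _1[_]1000   read _ → write 1, move →, go to s3
s3 | _11[1]000   read 1 → write 0, move ←, go to s3
s3 | _1[1]0000   read 1 → write 0, move ←, go to s3
s3 | _[1]00000   read 1 → write 0, move ←, go to s3
s3 | [_]000000   read _ → write 1, move →, go to s3
s3 | 1[0]00000   read 0 → write 0, move →, go to s1
s1 | 10[0]0000   read 0 → write _, move ←, go to s2
s2 | 1[0]_0000   read 0 → write 0, move ←, go to s2
s2 | [1]0_0000   read 1 → write 1, move →, go to s3
s3 | 1[0]_0000   read 0 → write 0, move →, go to s1
s1 | 10[_]0000
At halt the head is at cell 0.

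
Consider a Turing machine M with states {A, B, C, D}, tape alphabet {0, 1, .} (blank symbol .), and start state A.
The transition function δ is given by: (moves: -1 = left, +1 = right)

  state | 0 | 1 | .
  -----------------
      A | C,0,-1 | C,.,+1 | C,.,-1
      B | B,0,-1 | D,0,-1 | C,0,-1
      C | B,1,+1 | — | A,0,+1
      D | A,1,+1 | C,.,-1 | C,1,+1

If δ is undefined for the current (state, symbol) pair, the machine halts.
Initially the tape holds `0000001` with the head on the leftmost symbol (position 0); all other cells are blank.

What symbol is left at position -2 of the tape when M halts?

0

A | ...[0]000001   read 0 → write 0, move -1, go to C
C | ..[.]0000001   read . → write 0, move +1, go to A
A | ..0[0]000001   read 0 → write 0, move -1, go to C
C | ..[0]0000001   read 0 → write 1, move +1, go to B
B | ..1[0]000001   read 0 → write 0, move -1, go to B
B | ..[1]0000001   read 1 → write 0, move -1, go to D
D | .[.]00000001   read . → write 1, move +1, go to C
C | .1[0]0000001   read 0 → write 1, move +1, go to B
B | .11[0]000001   read 0 → write 0, move -1, go to B
B | .1[1]0000001   read 1 → write 0, move -1, go to D
D | .[1]00000001   read 1 → write ., move -1, go to C
C | [.].00000001   read . → write 0, move +1, go to A
A | 0[.]00000001   read . → write ., move -1, go to C
C | [0].00000001   read 0 → write 1, move +1, go to B
B | 1[.]00000001   read . → write 0, move -1, go to C
C | [1]000000001
Cell -2 holds 0 when M halts.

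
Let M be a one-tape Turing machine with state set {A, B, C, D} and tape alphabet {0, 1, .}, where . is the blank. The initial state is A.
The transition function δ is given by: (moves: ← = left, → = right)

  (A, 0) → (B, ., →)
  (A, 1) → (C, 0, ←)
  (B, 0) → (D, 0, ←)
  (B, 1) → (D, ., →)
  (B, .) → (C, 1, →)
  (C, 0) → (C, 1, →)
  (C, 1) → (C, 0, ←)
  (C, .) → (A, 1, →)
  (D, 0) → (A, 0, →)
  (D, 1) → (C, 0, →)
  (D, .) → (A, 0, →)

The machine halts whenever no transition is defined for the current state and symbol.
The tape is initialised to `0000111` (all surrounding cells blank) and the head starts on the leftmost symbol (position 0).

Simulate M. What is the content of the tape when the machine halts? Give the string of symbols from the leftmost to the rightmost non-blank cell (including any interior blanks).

000..111

A | [0]000111..   read 0 → write ., move →, go to B
B | .[0]00111..   read 0 → write 0, move ←, go to D
D | [.]000111..   read . → write 0, move →, go to A
A | 0[0]00111..   read 0 → write ., move →, go to B
B | 0.[0]0111..   read 0 → write 0, move ←, go to D
D | 0[.]00111..   read . → write 0, move →, go to A
A | 00[0]0111..   read 0 → write ., move →, go to B
B | 00.[0]111..   read 0 → write 0, move ←, go to D
D | 00[.]0111..   read . → write 0, move →, go to A
A | 000[0]111..   read 0 → write ., move →, go to B
B | 000.[1]11..   read 1 → write ., move →, go to D
D | 000..[1]1..   read 1 → write 0, move →, go to C
C | 000..0[1]..   read 1 → write 0, move ←, go to C
C | 000..[0]0..   read 0 → write 1, move →, go to C
C | 000..1[0]..   read 0 → write 1, move →, go to C
C | 000..11[.].   read . → write 1, move →, go to A
A | 000..111[.]
The non-blank tape span at halt is 000..111.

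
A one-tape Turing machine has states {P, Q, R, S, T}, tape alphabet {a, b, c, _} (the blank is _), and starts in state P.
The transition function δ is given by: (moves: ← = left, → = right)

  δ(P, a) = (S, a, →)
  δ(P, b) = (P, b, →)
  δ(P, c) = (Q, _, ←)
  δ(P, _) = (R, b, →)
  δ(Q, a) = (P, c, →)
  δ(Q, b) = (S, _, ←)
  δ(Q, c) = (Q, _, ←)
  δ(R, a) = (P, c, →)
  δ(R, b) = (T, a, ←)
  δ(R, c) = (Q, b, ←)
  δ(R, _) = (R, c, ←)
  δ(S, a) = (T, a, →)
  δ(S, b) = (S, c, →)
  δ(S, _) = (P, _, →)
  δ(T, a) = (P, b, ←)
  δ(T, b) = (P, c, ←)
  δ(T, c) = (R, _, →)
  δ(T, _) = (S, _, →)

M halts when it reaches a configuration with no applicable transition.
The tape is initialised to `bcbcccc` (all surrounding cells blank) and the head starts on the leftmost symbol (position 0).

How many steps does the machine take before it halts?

15

P | _[b]cbcccc   read b → write b, move →, go to P
P | _b[c]bcccc   read c → write _, move ←, go to Q
Q | _[b]_bcccc   read b → write _, move ←, go to S
S | [_]__bcccc   read _ → write _, move →, go to P
P | _[_]_bcccc   read _ → write b, move →, go to R
R | _b[_]bcccc   read _ → write c, move ←, go to R
R | _[b]cbcccc   read b → write a, move ←, go to T
T | [_]acbcccc   read _ → write _, move →, go to S
S | _[a]cbcccc   read a → write a, move →, go to T
T | _a[c]bcccc   read c → write _, move →, go to R
R | _a_[b]cccc   read b → write a, move ←, go to T
T | _a[_]acccc   read _ → write _, move →, go to S
S | _a_[a]cccc   read a → write a, move →, go to T
T | _a_a[c]ccc   read c → write _, move →, go to R
R | _a_a_[c]cc   read c → write b, move ←, go to Q
Q | _a_a[_]bcc
M halts after 15 transitions.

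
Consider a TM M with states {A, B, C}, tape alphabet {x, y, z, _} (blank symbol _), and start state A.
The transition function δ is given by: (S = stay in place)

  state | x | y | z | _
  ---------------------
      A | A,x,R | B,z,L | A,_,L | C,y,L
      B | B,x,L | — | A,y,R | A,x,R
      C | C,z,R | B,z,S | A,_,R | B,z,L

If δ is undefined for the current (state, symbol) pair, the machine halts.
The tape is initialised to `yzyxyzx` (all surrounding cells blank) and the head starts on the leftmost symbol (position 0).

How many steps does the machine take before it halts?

state=A head=0 tape=__[y]zyxyzx   (A,y)→(B,z,L)
state=B head=-1 tape=_[_]zzyxyzx   (B,_)→(A,x,R)
state=A head=0 tape=_x[z]zyxyzx   (A,z)→(A,_,L)
state=A head=-1 tape=_[x]_zyxyzx   (A,x)→(A,x,R)
state=A head=0 tape=_x[_]zyxyzx   (A,_)→(C,y,L)
state=C head=-1 tape=_[x]yzyxyzx   (C,x)→(C,z,R)
state=C head=0 tape=_z[y]zyxyzx   (C,y)→(B,z,S)
state=B head=0 tape=_z[z]zyxyzx   (B,z)→(A,y,R)
state=A head=1 tape=_zy[z]yxyzx   (A,z)→(A,_,L)
state=A head=0 tape=_z[y]_yxyzx   (A,y)→(B,z,L)
state=B head=-1 tape=_[z]z_yxyzx   (B,z)→(A,y,R)
state=A head=0 tape=_y[z]_yxyzx   (A,z)→(A,_,L)
state=A head=-1 tape=_[y]__yxyzx   (A,y)→(B,z,L)
state=B head=-2 tape=[_]z__yxyzx   (B,_)→(A,x,R)
state=A head=-1 tape=x[z]__yxyzx   (A,z)→(A,_,L)
state=A head=-2 tape=[x]___yxyzx   (A,x)→(A,x,R)
state=A head=-1 tape=x[_]__yxyzx   (A,_)→(C,y,L)
state=C head=-2 tape=[x]y__yxyzx   (C,x)→(C,z,R)
state=C head=-1 tape=z[y]__yxyzx   (C,y)→(B,z,S)
state=B head=-1 tape=z[z]__yxyzx   (B,z)→(A,y,R)
state=A head=0 tape=zy[_]_yxyzx   (A,_)→(C,y,L)
state=C head=-1 tape=z[y]y_yxyzx   (C,y)→(B,z,S)
state=B head=-1 tape=z[z]y_yxyzx   (B,z)→(A,y,R)
state=A head=0 tape=zy[y]_yxyzx   (A,y)→(B,z,L)
state=B head=-1 tape=z[y]z_yxyzx
M halts after 24 transitions.

24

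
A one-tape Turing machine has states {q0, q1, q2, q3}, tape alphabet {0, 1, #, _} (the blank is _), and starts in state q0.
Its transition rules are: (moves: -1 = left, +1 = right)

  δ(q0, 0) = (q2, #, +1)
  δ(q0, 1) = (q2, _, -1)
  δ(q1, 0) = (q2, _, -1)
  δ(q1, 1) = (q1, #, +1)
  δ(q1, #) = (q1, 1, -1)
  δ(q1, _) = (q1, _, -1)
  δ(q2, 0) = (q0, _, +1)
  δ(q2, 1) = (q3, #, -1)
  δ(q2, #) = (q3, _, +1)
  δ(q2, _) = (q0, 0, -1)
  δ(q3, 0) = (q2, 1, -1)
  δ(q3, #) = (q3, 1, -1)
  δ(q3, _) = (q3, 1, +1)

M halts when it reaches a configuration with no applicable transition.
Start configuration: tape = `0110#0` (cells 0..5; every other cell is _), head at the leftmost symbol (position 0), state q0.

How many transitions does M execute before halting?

state=q0 head=0 tape=_[0]110#0   (q0,0)→(q2,#,+1)
state=q2 head=1 tape=_#[1]10#0   (q2,1)→(q3,#,-1)
state=q3 head=0 tape=_[#]#10#0   (q3,#)→(q3,1,-1)
state=q3 head=-1 tape=[_]1#10#0   (q3,_)→(q3,1,+1)
state=q3 head=0 tape=1[1]#10#0
M halts after 4 transitions.

4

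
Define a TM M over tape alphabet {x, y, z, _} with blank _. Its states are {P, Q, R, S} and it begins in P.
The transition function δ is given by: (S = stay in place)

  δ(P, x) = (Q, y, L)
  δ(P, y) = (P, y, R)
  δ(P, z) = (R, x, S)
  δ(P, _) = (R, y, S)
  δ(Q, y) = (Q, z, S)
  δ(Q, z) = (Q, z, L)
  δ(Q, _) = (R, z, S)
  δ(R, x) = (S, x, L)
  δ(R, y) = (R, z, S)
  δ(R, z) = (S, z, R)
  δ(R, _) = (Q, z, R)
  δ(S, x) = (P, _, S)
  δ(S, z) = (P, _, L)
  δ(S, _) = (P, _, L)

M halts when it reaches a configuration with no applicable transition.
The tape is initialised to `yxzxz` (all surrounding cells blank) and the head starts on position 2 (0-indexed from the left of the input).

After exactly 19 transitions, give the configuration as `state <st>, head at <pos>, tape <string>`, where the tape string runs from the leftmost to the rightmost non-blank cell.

state=P head=2 tape=yx[z]xz   (P,z)→(R,x,S)
state=R head=2 tape=yx[x]xz   (R,x)→(S,x,L)
state=S head=1 tape=y[x]xxz   (S,x)→(P,_,S)
state=P head=1 tape=y[_]xxz   (P,_)→(R,y,S)
state=R head=1 tape=y[y]xxz   (R,y)→(R,z,S)
state=R head=1 tape=y[z]xxz   (R,z)→(S,z,R)
state=S head=2 tape=yz[x]xz   (S,x)→(P,_,S)
state=P head=2 tape=yz[_]xz   (P,_)→(R,y,S)
state=R head=2 tape=yz[y]xz   (R,y)→(R,z,S)
state=R head=2 tape=yz[z]xz   (R,z)→(S,z,R)
state=S head=3 tape=yzz[x]z   (S,x)→(P,_,S)
state=P head=3 tape=yzz[_]z   (P,_)→(R,y,S)
state=R head=3 tape=yzz[y]z   (R,y)→(R,z,S)
state=R head=3 tape=yzz[z]z   (R,z)→(S,z,R)
state=S head=4 tape=yzzz[z]   (S,z)→(P,_,L)
state=P head=3 tape=yzz[z]_   (P,z)→(R,x,S)
state=R head=3 tape=yzz[x]_   (R,x)→(S,x,L)
state=S head=2 tape=yz[z]x_   (S,z)→(P,_,L)
state=P head=1 tape=y[z]_x_   (P,z)→(R,x,S)
state=R head=1 tape=y[x]_x_
After 19 steps: state R, head at 1, tape yx_x.

state R, head at 1, tape yx_x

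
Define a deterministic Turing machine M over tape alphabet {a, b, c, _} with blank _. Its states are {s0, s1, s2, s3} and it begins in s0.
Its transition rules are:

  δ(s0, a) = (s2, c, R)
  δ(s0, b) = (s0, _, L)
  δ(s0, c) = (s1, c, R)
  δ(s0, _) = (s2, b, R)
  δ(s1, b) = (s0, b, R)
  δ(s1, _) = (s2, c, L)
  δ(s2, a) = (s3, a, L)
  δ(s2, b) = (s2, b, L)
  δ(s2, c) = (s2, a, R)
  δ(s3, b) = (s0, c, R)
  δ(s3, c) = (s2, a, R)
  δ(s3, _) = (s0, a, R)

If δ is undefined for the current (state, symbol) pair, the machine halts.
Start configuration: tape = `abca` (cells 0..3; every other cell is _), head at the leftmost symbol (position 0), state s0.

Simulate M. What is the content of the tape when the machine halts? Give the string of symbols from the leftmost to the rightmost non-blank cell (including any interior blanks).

s0 | _[a]bca   read a → write c, move R, go to s2
s2 | _c[b]ca   read b → write b, move L, go to s2
s2 | _[c]bca   read c → write a, move R, go to s2
s2 | _a[b]ca   read b → write b, move L, go to s2
s2 | _[a]bca   read a → write a, move L, go to s3
s3 | [_]abca   read _ → write a, move R, go to s0
s0 | a[a]bca   read a → write c, move R, go to s2
s2 | ac[b]ca   read b → write b, move L, go to s2
s2 | a[c]bca   read c → write a, move R, go to s2
s2 | aa[b]ca   read b → write b, move L, go to s2
s2 | a[a]bca   read a → write a, move L, go to s3
s3 | [a]abca
The non-blank tape span at halt is aabca.

aabca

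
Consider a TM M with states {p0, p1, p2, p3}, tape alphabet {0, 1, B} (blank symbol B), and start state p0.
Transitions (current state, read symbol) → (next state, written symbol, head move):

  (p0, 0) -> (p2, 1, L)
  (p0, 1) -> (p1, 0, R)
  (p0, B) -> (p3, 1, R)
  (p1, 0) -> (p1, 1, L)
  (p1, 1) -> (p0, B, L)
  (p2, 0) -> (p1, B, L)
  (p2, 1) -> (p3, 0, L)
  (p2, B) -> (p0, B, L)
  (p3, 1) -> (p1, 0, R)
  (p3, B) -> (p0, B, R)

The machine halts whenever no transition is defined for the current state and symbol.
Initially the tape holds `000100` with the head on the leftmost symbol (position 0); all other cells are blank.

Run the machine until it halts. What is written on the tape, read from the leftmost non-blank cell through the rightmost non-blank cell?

state=p0 head=0 tape=BB[0]00100   (p0,0)→(p2,1,L)
state=p2 head=-1 tape=B[B]100100   (p2,B)→(p0,B,L)
state=p0 head=-2 tape=[B]B100100   (p0,B)→(p3,1,R)
state=p3 head=-1 tape=1[B]100100   (p3,B)→(p0,B,R)
state=p0 head=0 tape=1B[1]00100   (p0,1)→(p1,0,R)
state=p1 head=1 tape=1B0[0]0100   (p1,0)→(p1,1,L)
state=p1 head=0 tape=1B[0]10100   (p1,0)→(p1,1,L)
state=p1 head=-1 tape=1[B]110100
The non-blank tape span at halt is 1B110100.

1B110100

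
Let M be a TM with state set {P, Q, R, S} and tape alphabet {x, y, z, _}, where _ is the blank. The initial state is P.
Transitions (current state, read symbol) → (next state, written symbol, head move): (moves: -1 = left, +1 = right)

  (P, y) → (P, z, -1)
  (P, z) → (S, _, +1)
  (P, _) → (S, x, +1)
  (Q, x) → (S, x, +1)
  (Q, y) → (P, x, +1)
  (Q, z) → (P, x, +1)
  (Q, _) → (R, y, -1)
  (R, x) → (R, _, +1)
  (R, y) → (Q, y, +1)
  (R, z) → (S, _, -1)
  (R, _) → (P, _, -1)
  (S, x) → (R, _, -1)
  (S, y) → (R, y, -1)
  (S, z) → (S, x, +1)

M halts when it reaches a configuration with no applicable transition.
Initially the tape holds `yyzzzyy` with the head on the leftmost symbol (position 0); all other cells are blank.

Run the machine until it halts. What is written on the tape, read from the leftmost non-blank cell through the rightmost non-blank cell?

P | _[y]yzzzyy__   read y → write z, move -1, go to P
P | [_]zyzzzyy__   read _ → write x, move +1, go to S
S | x[z]yzzzyy__   read z → write x, move +1, go to S
S | xx[y]zzzyy__   read y → write y, move -1, go to R
R | x[x]yzzzyy__   read x → write _, move +1, go to R
R | x_[y]zzzyy__   read y → write y, move +1, go to Q
Q | x_y[z]zzyy__   read z → write x, move +1, go to P
P | x_yx[z]zyy__   read z → write _, move +1, go to S
S | x_yx_[z]yy__   read z → write x, move +1, go to S
S | x_yx_x[y]y__   read y → write y, move -1, go to R
R | x_yx_[x]yy__   read x → write _, move +1, go to R
R | x_yx__[y]y__   read y → write y, move +1, go to Q
Q | x_yx__y[y]__   read y → write x, move +1, go to P
P | x_yx__yx[_]_   read _ → write x, move +1, go to S
S | x_yx__yxx[_]
The non-blank tape span at halt is x_yx__yxx.

x_yx__yxx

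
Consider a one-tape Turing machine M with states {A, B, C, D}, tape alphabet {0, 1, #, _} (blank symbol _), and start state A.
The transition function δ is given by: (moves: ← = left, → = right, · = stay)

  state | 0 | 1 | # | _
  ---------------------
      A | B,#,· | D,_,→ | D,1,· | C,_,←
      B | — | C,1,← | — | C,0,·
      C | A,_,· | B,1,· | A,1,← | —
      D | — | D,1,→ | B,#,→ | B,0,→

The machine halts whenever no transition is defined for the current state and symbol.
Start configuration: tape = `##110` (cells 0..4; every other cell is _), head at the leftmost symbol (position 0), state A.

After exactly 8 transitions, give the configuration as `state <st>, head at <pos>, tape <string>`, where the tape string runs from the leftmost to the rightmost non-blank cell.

A | [#]#110   read # → write 1, move ·, go to D
D | [1]#110   read 1 → write 1, move →, go to D
D | 1[#]110   read # → write #, move →, go to B
B | 1#[1]10   read 1 → write 1, move ←, go to C
C | 1[#]110   read # → write 1, move ←, go to A
A | [1]1110   read 1 → write _, move →, go to D
D | _[1]110   read 1 → write 1, move →, go to D
D | _1[1]10   read 1 → write 1, move →, go to D
D | _11[1]0
After 8 steps: state D, head at 3, tape 1110.

state D, head at 3, tape 1110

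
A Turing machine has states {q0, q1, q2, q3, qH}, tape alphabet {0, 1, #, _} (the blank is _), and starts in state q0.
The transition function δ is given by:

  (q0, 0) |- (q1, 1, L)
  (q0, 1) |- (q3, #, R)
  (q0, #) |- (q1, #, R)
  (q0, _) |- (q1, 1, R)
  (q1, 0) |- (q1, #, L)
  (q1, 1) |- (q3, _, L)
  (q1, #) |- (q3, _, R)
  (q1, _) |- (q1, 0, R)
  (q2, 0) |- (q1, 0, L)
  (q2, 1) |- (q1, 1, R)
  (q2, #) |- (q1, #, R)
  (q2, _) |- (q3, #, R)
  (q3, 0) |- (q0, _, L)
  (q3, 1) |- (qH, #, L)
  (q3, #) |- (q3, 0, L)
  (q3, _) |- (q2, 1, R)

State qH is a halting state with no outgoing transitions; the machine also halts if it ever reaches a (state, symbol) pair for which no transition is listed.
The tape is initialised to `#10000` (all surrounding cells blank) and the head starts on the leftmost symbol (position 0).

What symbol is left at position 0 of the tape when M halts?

0

q0 | ___[#]10000   read # → write #, move R, go to q1
q1 | ___#[1]0000   read 1 → write _, move L, go to q3
q3 | ___[#]_0000   read # → write 0, move L, go to q3
q3 | __[_]0_0000   read _ → write 1, move R, go to q2
q2 | __1[0]_0000   read 0 → write 0, move L, go to q1
q1 | __[1]0_0000   read 1 → write _, move L, go to q3
q3 | _[_]_0_0000   read _ → write 1, move R, go to q2
q2 | _1[_]0_0000   read _ → write #, move R, go to q3
q3 | _1#[0]_0000   read 0 → write _, move L, go to q0
q0 | _1[#]__0000   read # → write #, move R, go to q1
q1 | _1#[_]_0000   read _ → write 0, move R, go to q1
q1 | _1#0[_]0000   read _ → write 0, move R, go to q1
q1 | _1#00[0]000   read 0 → write #, move L, go to q1
q1 | _1#0[0]#000   read 0 → write #, move L, go to q1
q1 | _1#[0]##000   read 0 → write #, move L, go to q1
q1 | _1[#]###000   read # → write _, move R, go to q3
q3 | _1_[#]##000   read # → write 0, move L, go to q3
q3 | _1[_]0##000   read _ → write 1, move R, go to q2
q2 | _11[0]##000   read 0 → write 0, move L, go to q1
q1 | _1[1]0##000   read 1 → write _, move L, go to q3
q3 | _[1]_0##000   read 1 → write #, move L, go to qH
qH | [_]#_0##000
Cell 0 holds 0 when M halts.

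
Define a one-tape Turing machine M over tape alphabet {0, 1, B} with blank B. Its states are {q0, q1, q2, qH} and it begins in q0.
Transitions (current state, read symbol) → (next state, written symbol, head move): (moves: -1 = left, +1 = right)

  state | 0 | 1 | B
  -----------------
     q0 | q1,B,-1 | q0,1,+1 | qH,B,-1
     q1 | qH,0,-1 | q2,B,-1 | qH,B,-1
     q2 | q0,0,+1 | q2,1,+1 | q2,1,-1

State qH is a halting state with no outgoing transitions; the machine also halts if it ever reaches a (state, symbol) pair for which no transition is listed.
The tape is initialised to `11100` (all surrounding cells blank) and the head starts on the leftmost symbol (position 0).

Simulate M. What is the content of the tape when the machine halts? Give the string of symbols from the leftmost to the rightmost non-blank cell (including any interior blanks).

q0 | [1]1100B   read 1 → write 1, move +1, go to q0
q0 | 1[1]100B   read 1 → write 1, move +1, go to q0
q0 | 11[1]00B   read 1 → write 1, move +1, go to q0
q0 | 111[0]0B   read 0 → write B, move -1, go to q1
q1 | 11[1]B0B   read 1 → write B, move -1, go to q2
q2 | 1[1]BB0B   read 1 → write 1, move +1, go to q2
q2 | 11[B]B0B   read B → write 1, move -1, go to q2
q2 | 1[1]1B0B   read 1 → write 1, move +1, go to q2
q2 | 11[1]B0B   read 1 → write 1, move +1, go to q2
q2 | 111[B]0B   read B → write 1, move -1, go to q2
q2 | 11[1]10B   read 1 → write 1, move +1, go to q2
q2 | 111[1]0B   read 1 → write 1, move +1, go to q2
q2 | 1111[0]B   read 0 → write 0, move +1, go to q0
q0 | 11110[B]   read B → write B, move -1, go to qH
qH | 1111[0]B
The non-blank tape span at halt is 11110.

11110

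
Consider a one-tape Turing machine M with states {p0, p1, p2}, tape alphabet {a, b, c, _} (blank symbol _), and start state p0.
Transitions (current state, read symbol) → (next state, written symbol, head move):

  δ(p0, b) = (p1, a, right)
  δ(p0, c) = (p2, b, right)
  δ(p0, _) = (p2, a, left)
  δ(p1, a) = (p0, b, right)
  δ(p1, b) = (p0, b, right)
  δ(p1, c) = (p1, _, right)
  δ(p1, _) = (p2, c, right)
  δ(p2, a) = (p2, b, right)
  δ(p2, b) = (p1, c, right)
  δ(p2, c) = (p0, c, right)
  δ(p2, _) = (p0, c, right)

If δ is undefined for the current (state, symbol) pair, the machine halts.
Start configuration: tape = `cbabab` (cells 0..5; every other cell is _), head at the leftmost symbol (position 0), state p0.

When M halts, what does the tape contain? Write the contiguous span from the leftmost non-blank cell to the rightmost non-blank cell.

bcbabacca

p0 | [c]babab___   read c → write b, move right, go to p2
p2 | b[b]abab___   read b → write c, move right, go to p1
p1 | bc[a]bab___   read a → write b, move right, go to p0
p0 | bcb[b]ab___   read b → write a, move right, go to p1
p1 | bcba[a]b___   read a → write b, move right, go to p0
p0 | bcbab[b]___   read b → write a, move right, go to p1
p1 | bcbaba[_]__   read _ → write c, move right, go to p2
p2 | bcbabac[_]_   read _ → write c, move right, go to p0
p0 | bcbabacc[_]   read _ → write a, move left, go to p2
p2 | bcbabac[c]a   read c → write c, move right, go to p0
p0 | bcbabacc[a]
The non-blank tape span at halt is bcbabacca.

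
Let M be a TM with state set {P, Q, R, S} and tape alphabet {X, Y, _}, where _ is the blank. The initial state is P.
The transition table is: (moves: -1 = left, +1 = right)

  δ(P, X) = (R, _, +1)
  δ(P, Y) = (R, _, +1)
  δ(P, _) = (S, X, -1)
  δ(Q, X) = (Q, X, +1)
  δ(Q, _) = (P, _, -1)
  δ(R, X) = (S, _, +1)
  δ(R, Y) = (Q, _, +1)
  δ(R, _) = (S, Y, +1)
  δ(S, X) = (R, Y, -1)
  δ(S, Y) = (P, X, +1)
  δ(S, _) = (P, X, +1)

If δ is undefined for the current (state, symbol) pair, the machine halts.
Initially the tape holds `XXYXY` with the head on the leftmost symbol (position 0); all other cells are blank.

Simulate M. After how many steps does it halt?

14

P | [X]XYXY___   read X → write _, move +1, go to R
R | _[X]YXY___   read X → write _, move +1, go to S
S | __[Y]XY___   read Y → write X, move +1, go to P
P | __X[X]Y___   read X → write _, move +1, go to R
R | __X_[Y]___   read Y → write _, move +1, go to Q
Q | __X__[_]__   read _ → write _, move -1, go to P
P | __X_[_]___   read _ → write X, move -1, go to S
S | __X[_]X___   read _ → write X, move +1, go to P
P | __XX[X]___   read X → write _, move +1, go to R
R | __XX_[_]__   read _ → write Y, move +1, go to S
S | __XX_Y[_]_   read _ → write X, move +1, go to P
P | __XX_YX[_]   read _ → write X, move -1, go to S
S | __XX_Y[X]X   read X → write Y, move -1, go to R
R | __XX_[Y]YX   read Y → write _, move +1, go to Q
Q | __XX__[Y]X
M halts after 14 transitions.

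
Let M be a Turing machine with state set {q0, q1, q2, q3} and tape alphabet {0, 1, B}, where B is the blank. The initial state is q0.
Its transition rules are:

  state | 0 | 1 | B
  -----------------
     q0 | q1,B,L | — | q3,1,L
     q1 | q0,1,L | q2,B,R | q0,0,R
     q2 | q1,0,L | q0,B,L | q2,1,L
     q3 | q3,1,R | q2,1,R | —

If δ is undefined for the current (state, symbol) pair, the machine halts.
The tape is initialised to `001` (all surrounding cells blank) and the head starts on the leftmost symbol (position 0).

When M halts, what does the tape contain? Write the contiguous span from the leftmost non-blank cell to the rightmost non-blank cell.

11B1

state=q0 head=0 tape=B[0]01   (q0,0)→(q1,B,L)
state=q1 head=-1 tape=[B]B01   (q1,B)→(q0,0,R)
state=q0 head=0 tape=0[B]01   (q0,B)→(q3,1,L)
state=q3 head=-1 tape=[0]101   (q3,0)→(q3,1,R)
state=q3 head=0 tape=1[1]01   (q3,1)→(q2,1,R)
state=q2 head=1 tape=11[0]1   (q2,0)→(q1,0,L)
state=q1 head=0 tape=1[1]01   (q1,1)→(q2,B,R)
state=q2 head=1 tape=1B[0]1   (q2,0)→(q1,0,L)
state=q1 head=0 tape=1[B]01   (q1,B)→(q0,0,R)
state=q0 head=1 tape=10[0]1   (q0,0)→(q1,B,L)
state=q1 head=0 tape=1[0]B1   (q1,0)→(q0,1,L)
state=q0 head=-1 tape=[1]1B1
The non-blank tape span at halt is 11B1.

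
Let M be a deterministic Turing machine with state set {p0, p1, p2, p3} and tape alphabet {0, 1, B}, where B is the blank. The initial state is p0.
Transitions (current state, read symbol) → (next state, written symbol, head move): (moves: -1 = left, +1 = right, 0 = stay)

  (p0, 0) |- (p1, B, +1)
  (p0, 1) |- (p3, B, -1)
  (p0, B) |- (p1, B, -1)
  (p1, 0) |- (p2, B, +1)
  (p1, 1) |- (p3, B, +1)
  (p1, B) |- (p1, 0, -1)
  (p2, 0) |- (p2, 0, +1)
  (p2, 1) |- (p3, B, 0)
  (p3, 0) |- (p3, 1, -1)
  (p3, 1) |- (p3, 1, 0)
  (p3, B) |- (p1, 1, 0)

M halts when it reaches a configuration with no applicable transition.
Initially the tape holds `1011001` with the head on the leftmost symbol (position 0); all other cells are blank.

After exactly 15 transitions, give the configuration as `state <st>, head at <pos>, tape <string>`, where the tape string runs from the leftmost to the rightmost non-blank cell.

state=p0 head=0 tape=B[1]011001   (p0,1)→(p3,B,-1)
state=p3 head=-1 tape=[B]B011001   (p3,B)→(p1,1,0)
state=p1 head=-1 tape=[1]B011001   (p1,1)→(p3,B,+1)
state=p3 head=0 tape=B[B]011001   (p3,B)→(p1,1,0)
state=p1 head=0 tape=B[1]011001   (p1,1)→(p3,B,+1)
state=p3 head=1 tape=BB[0]11001   (p3,0)→(p3,1,-1)
state=p3 head=0 tape=B[B]111001   (p3,B)→(p1,1,0)
state=p1 head=0 tape=B[1]111001   (p1,1)→(p3,B,+1)
state=p3 head=1 tape=BB[1]11001   (p3,1)→(p3,1,0)
state=p3 head=1 tape=BB[1]11001   (p3,1)→(p3,1,0)
state=p3 head=1 tape=BB[1]11001   (p3,1)→(p3,1,0)
state=p3 head=1 tape=BB[1]11001   (p3,1)→(p3,1,0)
state=p3 head=1 tape=BB[1]11001   (p3,1)→(p3,1,0)
state=p3 head=1 tape=BB[1]11001   (p3,1)→(p3,1,0)
state=p3 head=1 tape=BB[1]11001   (p3,1)→(p3,1,0)
state=p3 head=1 tape=BB[1]11001
After 15 steps: state p3, head at 1, tape 111001.

state p3, head at 1, tape 111001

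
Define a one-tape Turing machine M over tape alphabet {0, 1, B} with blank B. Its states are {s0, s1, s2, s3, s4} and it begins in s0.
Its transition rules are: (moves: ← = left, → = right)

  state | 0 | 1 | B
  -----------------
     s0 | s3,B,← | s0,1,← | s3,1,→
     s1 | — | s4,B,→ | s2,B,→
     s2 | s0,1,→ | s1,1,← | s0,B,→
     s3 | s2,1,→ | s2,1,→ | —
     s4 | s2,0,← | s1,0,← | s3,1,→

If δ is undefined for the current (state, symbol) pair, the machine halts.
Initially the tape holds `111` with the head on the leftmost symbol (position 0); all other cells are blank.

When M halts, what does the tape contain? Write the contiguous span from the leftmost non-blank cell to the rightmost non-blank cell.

11B11

state=s0 head=0 tape=B[1]11BB   (s0,1)→(s0,1,←)
state=s0 head=-1 tape=[B]111BB   (s0,B)→(s3,1,→)
state=s3 head=0 tape=1[1]11BB   (s3,1)→(s2,1,→)
state=s2 head=1 tape=11[1]1BB   (s2,1)→(s1,1,←)
state=s1 head=0 tape=1[1]11BB   (s1,1)→(s4,B,→)
state=s4 head=1 tape=1B[1]1BB   (s4,1)→(s1,0,←)
state=s1 head=0 tape=1[B]01BB   (s1,B)→(s2,B,→)
state=s2 head=1 tape=1B[0]1BB   (s2,0)→(s0,1,→)
state=s0 head=2 tape=1B1[1]BB   (s0,1)→(s0,1,←)
state=s0 head=1 tape=1B[1]1BB   (s0,1)→(s0,1,←)
state=s0 head=0 tape=1[B]11BB   (s0,B)→(s3,1,→)
state=s3 head=1 tape=11[1]1BB   (s3,1)→(s2,1,→)
state=s2 head=2 tape=111[1]BB   (s2,1)→(s1,1,←)
state=s1 head=1 tape=11[1]1BB   (s1,1)→(s4,B,→)
state=s4 head=2 tape=11B[1]BB   (s4,1)→(s1,0,←)
state=s1 head=1 tape=11[B]0BB   (s1,B)→(s2,B,→)
state=s2 head=2 tape=11B[0]BB   (s2,0)→(s0,1,→)
state=s0 head=3 tape=11B1[B]B   (s0,B)→(s3,1,→)
state=s3 head=4 tape=11B11[B]
The non-blank tape span at halt is 11B11.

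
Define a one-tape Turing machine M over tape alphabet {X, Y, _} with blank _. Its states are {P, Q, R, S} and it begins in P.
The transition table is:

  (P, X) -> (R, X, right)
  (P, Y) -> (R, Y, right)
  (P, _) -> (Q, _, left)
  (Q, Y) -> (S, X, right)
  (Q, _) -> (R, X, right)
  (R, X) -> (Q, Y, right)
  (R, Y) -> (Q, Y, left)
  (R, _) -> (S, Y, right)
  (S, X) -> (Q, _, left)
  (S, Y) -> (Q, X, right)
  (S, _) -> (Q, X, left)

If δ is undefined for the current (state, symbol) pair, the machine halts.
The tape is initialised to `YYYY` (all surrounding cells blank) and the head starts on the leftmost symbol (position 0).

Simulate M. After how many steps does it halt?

11

P | [Y]YYY___   read Y → write Y, move right, go to R
R | Y[Y]YY___   read Y → write Y, move left, go to Q
Q | [Y]YYY___   read Y → write X, move right, go to S
S | X[Y]YY___   read Y → write X, move right, go to Q
Q | XX[Y]Y___   read Y → write X, move right, go to S
S | XXX[Y]___   read Y → write X, move right, go to Q
Q | XXXX[_]__   read _ → write X, move right, go to R
R | XXXXX[_]_   read _ → write Y, move right, go to S
S | XXXXXY[_]   read _ → write X, move left, go to Q
Q | XXXXX[Y]X   read Y → write X, move right, go to S
S | XXXXXX[X]   read X → write _, move left, go to Q
Q | XXXXX[X]_
M halts after 11 transitions.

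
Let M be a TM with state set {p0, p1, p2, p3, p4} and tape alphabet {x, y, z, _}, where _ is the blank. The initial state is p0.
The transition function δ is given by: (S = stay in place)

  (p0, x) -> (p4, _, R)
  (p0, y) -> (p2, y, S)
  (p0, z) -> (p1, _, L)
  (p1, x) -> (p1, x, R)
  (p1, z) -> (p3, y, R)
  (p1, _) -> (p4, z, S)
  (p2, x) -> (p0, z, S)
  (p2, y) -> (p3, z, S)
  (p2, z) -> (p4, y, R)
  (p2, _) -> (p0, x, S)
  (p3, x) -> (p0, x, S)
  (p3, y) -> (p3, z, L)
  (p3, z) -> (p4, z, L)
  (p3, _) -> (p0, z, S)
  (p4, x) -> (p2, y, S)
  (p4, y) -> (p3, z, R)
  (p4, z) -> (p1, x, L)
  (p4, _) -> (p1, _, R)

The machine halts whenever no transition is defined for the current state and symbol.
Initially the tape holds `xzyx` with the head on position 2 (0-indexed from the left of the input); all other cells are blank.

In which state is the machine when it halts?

state=p0 head=2 tape=xz[y]x__   (p0,y)→(p2,y,S)
state=p2 head=2 tape=xz[y]x__   (p2,y)→(p3,z,S)
state=p3 head=2 tape=xz[z]x__   (p3,z)→(p4,z,L)
state=p4 head=1 tape=x[z]zx__   (p4,z)→(p1,x,L)
state=p1 head=0 tape=[x]xzx__   (p1,x)→(p1,x,R)
state=p1 head=1 tape=x[x]zx__   (p1,x)→(p1,x,R)
state=p1 head=2 tape=xx[z]x__   (p1,z)→(p3,y,R)
state=p3 head=3 tape=xxy[x]__   (p3,x)→(p0,x,S)
state=p0 head=3 tape=xxy[x]__   (p0,x)→(p4,_,R)
state=p4 head=4 tape=xxy_[_]_   (p4,_)→(p1,_,R)
state=p1 head=5 tape=xxy__[_]   (p1,_)→(p4,z,S)
state=p4 head=5 tape=xxy__[z]   (p4,z)→(p1,x,L)
state=p1 head=4 tape=xxy_[_]x   (p1,_)→(p4,z,S)
state=p4 head=4 tape=xxy_[z]x   (p4,z)→(p1,x,L)
state=p1 head=3 tape=xxy[_]xx   (p1,_)→(p4,z,S)
state=p4 head=3 tape=xxy[z]xx   (p4,z)→(p1,x,L)
state=p1 head=2 tape=xx[y]xxx
No transition is defined for (p1, y); M halts in state p1.

p1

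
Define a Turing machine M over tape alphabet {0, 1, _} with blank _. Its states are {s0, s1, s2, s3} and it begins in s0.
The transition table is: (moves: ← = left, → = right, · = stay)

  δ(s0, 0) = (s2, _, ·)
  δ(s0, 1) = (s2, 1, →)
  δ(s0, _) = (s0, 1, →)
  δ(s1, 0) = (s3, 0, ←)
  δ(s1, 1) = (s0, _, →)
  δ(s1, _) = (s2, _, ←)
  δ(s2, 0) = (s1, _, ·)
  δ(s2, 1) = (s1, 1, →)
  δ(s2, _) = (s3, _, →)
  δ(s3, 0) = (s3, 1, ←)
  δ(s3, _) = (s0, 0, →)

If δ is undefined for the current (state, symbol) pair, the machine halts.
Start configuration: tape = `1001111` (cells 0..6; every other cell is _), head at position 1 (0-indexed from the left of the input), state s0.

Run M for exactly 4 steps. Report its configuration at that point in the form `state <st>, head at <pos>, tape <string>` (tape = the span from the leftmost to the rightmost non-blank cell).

state s0, head at 2, tape 1011111

state=s0 head=1 tape=1[0]01111   (s0,0)→(s2,_,·)
state=s2 head=1 tape=1[_]01111   (s2,_)→(s3,_,→)
state=s3 head=2 tape=1_[0]1111   (s3,0)→(s3,1,←)
state=s3 head=1 tape=1[_]11111   (s3,_)→(s0,0,→)
state=s0 head=2 tape=10[1]1111
After 4 steps: state s0, head at 2, tape 1011111.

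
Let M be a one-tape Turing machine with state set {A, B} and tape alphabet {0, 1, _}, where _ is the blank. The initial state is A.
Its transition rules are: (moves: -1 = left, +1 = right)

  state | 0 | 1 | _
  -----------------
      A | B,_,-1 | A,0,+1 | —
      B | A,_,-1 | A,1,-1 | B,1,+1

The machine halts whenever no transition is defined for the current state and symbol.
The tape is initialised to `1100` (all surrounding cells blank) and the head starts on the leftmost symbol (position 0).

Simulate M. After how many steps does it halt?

11

A | _[1]100   read 1 → write 0, move +1, go to A
A | _0[1]00   read 1 → write 0, move +1, go to A
A | _00[0]0   read 0 → write _, move -1, go to B
B | _0[0]_0   read 0 → write _, move -1, go to A
A | _[0]__0   read 0 → write _, move -1, go to B
B | [_]___0   read _ → write 1, move +1, go to B
B | 1[_]__0   read _ → write 1, move +1, go to B
B | 11[_]_0   read _ → write 1, move +1, go to B
B | 111[_]0   read _ → write 1, move +1, go to B
B | 1111[0]   read 0 → write _, move -1, go to A
A | 111[1]_   read 1 → write 0, move +1, go to A
A | 1110[_]
M halts after 11 transitions.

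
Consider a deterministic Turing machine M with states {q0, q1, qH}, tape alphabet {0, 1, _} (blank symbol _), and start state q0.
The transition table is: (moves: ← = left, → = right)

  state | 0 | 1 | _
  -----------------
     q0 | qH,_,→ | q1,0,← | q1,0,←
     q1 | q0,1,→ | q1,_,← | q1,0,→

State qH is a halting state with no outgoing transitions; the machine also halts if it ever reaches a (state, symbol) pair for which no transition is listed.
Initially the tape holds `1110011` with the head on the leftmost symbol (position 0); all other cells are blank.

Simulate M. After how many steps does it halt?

12

q0 | __[1]110011   read 1 → write 0, move ←, go to q1
q1 | _[_]0110011   read _ → write 0, move →, go to q1
q1 | _0[0]110011   read 0 → write 1, move →, go to q0
q0 | _01[1]10011   read 1 → write 0, move ←, go to q1
q1 | _0[1]010011   read 1 → write _, move ←, go to q1
q1 | _[0]_010011   read 0 → write 1, move →, go to q0
q0 | _1[_]010011   read _ → write 0, move ←, go to q1
q1 | _[1]0010011   read 1 → write _, move ←, go to q1
q1 | [_]_0010011   read _ → write 0, move →, go to q1
q1 | 0[_]0010011   read _ → write 0, move →, go to q1
q1 | 00[0]010011   read 0 → write 1, move →, go to q0
q0 | 001[0]10011   read 0 → write _, move →, go to qH
qH | 001_[1]0011
M halts after 12 transitions.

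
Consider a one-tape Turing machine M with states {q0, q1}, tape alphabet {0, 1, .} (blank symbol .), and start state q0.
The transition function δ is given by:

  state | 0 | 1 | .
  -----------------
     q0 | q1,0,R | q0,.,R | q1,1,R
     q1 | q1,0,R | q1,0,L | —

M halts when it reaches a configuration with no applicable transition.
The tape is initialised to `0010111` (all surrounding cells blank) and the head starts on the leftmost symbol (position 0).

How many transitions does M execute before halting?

state=q0 head=0 tape=[0]010111.   (q0,0)→(q1,0,R)
state=q1 head=1 tape=0[0]10111.   (q1,0)→(q1,0,R)
state=q1 head=2 tape=00[1]0111.   (q1,1)→(q1,0,L)
state=q1 head=1 tape=0[0]00111.   (q1,0)→(q1,0,R)
state=q1 head=2 tape=00[0]0111.   (q1,0)→(q1,0,R)
state=q1 head=3 tape=000[0]111.   (q1,0)→(q1,0,R)
state=q1 head=4 tape=0000[1]11.   (q1,1)→(q1,0,L)
state=q1 head=3 tape=000[0]011.   (q1,0)→(q1,0,R)
state=q1 head=4 tape=0000[0]11.   (q1,0)→(q1,0,R)
state=q1 head=5 tape=00000[1]1.   (q1,1)→(q1,0,L)
state=q1 head=4 tape=0000[0]01.   (q1,0)→(q1,0,R)
state=q1 head=5 tape=00000[0]1.   (q1,0)→(q1,0,R)
state=q1 head=6 tape=000000[1].   (q1,1)→(q1,0,L)
state=q1 head=5 tape=00000[0]0.   (q1,0)→(q1,0,R)
state=q1 head=6 tape=000000[0].   (q1,0)→(q1,0,R)
state=q1 head=7 tape=0000000[.]
M halts after 15 transitions.

15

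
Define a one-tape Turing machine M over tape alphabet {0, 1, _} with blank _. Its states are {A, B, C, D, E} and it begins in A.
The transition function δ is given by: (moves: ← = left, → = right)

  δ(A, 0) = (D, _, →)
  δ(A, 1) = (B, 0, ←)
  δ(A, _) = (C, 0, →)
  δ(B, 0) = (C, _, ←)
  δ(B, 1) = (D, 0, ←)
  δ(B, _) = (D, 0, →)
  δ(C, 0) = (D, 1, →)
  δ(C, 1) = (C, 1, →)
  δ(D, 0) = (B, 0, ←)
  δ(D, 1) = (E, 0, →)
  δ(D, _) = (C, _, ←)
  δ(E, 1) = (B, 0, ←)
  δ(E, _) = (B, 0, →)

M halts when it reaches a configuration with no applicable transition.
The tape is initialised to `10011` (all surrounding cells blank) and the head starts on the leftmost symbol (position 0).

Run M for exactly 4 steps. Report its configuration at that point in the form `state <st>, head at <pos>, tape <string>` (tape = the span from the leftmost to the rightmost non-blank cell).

A | __[1]0011   read 1 → write 0, move ←, go to B
B | _[_]00011   read _ → write 0, move →, go to D
D | _0[0]0011   read 0 → write 0, move ←, go to B
B | _[0]00011   read 0 → write _, move ←, go to C
C | [_]_00011
After 4 steps: state C, head at -2, tape 00011.

state C, head at -2, tape 00011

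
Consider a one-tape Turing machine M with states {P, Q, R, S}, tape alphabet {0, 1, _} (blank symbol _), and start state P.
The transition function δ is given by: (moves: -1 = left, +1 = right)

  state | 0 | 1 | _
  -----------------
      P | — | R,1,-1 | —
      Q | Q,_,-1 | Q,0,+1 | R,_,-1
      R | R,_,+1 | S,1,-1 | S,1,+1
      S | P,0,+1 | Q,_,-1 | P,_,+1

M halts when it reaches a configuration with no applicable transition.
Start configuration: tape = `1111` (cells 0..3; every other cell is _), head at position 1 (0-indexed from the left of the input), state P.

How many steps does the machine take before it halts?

26

state=P head=1 tape=_1[1]11__   (P,1)→(R,1,-1)
state=R head=0 tape=_[1]111__   (R,1)→(S,1,-1)
state=S head=-1 tape=[_]1111__   (S,_)→(P,_,+1)
state=P head=0 tape=_[1]111__   (P,1)→(R,1,-1)
state=R head=-1 tape=[_]1111__   (R,_)→(S,1,+1)
state=S head=0 tape=1[1]111__   (S,1)→(Q,_,-1)
state=Q head=-1 tape=[1]_111__   (Q,1)→(Q,0,+1)
state=Q head=0 tape=0[_]111__   (Q,_)→(R,_,-1)
state=R head=-1 tape=[0]_111__   (R,0)→(R,_,+1)
state=R head=0 tape=_[_]111__   (R,_)→(S,1,+1)
state=S head=1 tape=_1[1]11__   (S,1)→(Q,_,-1)
state=Q head=0 tape=_[1]_11__   (Q,1)→(Q,0,+1)
state=Q head=1 tape=_0[_]11__   (Q,_)→(R,_,-1)
state=R head=0 tape=_[0]_11__   (R,0)→(R,_,+1)
state=R head=1 tape=__[_]11__   (R,_)→(S,1,+1)
state=S head=2 tape=__1[1]1__   (S,1)→(Q,_,-1)
state=Q head=1 tape=__[1]_1__   (Q,1)→(Q,0,+1)
state=Q head=2 tape=__0[_]1__   (Q,_)→(R,_,-1)
state=R head=1 tape=__[0]_1__   (R,0)→(R,_,+1)
state=R head=2 tape=___[_]1__   (R,_)→(S,1,+1)
state=S head=3 tape=___1[1]__   (S,1)→(Q,_,-1)
state=Q head=2 tape=___[1]___   (Q,1)→(Q,0,+1)
state=Q head=3 tape=___0[_]__   (Q,_)→(R,_,-1)
state=R head=2 tape=___[0]___   (R,0)→(R,_,+1)
state=R head=3 tape=____[_]__   (R,_)→(S,1,+1)
state=S head=4 tape=____1[_]_   (S,_)→(P,_,+1)
state=P head=5 tape=____1_[_]
M halts after 26 transitions.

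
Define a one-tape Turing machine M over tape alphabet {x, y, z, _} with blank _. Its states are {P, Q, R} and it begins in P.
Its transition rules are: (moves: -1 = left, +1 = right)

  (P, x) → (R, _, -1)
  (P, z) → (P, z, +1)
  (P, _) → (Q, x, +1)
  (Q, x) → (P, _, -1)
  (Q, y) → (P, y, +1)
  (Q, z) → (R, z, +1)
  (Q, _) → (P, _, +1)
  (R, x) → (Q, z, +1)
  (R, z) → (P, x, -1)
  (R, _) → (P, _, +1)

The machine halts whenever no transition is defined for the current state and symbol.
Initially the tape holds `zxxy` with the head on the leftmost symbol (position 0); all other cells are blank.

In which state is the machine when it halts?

P | __[z]xxy   read z → write z, move +1, go to P
P | __z[x]xy   read x → write _, move -1, go to R
R | __[z]_xy   read z → write x, move -1, go to P
P | _[_]x_xy   read _ → write x, move +1, go to Q
Q | _x[x]_xy   read x → write _, move -1, go to P
P | _[x]__xy   read x → write _, move -1, go to R
R | [_]___xy   read _ → write _, move +1, go to P
P | _[_]__xy   read _ → write x, move +1, go to Q
Q | _x[_]_xy   read _ → write _, move +1, go to P
P | _x_[_]xy   read _ → write x, move +1, go to Q
Q | _x_x[x]y   read x → write _, move -1, go to P
P | _x_[x]_y   read x → write _, move -1, go to R
R | _x[_]__y   read _ → write _, move +1, go to P
P | _x_[_]_y   read _ → write x, move +1, go to Q
Q | _x_x[_]y   read _ → write _, move +1, go to P
P | _x_x_[y]
No transition is defined for (P, y); M halts in state P.

P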